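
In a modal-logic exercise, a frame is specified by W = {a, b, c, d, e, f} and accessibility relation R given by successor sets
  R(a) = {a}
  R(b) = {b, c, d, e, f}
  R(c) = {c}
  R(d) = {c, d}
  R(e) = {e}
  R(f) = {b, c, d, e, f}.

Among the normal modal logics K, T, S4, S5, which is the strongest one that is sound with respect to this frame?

Reflexive (axiom T): yes — every world is R-related to itself.
Transitive (axiom 4): yes — every two-step R-path is closed by a direct edge.
Euclidean (axiom 5): no — b R c and b R d, but not c R d.
So F validates K, T, S4; S5 would additionally require R to be Euclidean. The strongest is S4.

S4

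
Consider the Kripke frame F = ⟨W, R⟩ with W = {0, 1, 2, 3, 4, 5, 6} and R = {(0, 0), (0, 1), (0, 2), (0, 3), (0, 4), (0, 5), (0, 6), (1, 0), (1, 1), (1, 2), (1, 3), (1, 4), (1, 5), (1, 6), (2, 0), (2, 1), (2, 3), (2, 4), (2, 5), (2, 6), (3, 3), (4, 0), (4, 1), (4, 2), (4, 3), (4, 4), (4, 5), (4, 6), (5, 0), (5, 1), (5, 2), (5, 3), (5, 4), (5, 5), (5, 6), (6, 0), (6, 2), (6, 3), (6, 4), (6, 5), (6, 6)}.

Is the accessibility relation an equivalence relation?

Reflexive: no — 2 is not related to itself.
Symmetric: no — 0 R 3 but not 3 R 0.
Transitive: no — 6 R 0 and 0 R 1, but not 6 R 1.
So R is not an equivalence relation.

No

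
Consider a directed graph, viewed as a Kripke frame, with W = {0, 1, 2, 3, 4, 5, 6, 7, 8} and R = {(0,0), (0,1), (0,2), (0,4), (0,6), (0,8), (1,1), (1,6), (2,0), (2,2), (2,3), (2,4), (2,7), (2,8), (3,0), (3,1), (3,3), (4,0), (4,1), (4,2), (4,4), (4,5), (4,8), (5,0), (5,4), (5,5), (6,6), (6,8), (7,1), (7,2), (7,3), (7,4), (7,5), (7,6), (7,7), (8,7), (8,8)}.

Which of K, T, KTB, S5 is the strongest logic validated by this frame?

Reflexive (axiom T): yes — every world is R-related to itself.
Symmetric (axiom B): no — 0 R 1 but not 1 R 0.
Euclidean (axiom 5): no — 0 R 1 and 0 R 2, but not 1 R 2.
So F validates K, T; KTB would additionally require R to be symmetric. The strongest is T.

T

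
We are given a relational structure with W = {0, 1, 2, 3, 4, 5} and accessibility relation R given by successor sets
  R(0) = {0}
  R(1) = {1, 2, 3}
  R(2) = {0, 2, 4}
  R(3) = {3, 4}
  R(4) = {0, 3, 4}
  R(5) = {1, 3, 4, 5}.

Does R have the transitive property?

Transitive: no — 1 R 2 and 2 R 0, but not 1 R 0.

No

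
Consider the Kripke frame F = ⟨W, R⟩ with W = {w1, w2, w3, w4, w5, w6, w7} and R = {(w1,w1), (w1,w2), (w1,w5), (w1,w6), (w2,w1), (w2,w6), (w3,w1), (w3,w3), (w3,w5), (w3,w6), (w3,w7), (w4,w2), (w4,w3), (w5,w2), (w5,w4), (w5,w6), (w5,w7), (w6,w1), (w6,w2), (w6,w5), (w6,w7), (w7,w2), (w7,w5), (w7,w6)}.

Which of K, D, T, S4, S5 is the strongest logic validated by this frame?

Serial (axiom D): yes — every world has a successor (e.g. w1 R w1).
Reflexive (axiom T): no — w2 is not related to itself.
Transitive (axiom 4): no — w1 R w5 and w5 R w4, but not w1 R w4.
Euclidean (axiom 5): no — w1 R w2 and w1 R w5, but not w2 R w5.
So F validates K, D; T would additionally require R to be reflexive. The strongest is D.

D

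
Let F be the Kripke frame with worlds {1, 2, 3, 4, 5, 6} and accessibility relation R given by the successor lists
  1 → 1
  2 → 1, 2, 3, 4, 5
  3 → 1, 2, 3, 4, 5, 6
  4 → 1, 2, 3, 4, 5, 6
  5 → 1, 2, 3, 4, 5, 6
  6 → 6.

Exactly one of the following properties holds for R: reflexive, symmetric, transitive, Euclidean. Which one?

reflexive

Reflexive: yes — every world is R-related to itself.
Symmetric: no — 2 R 1 but not 1 R 2.
Transitive: no — 2 R 3 and 3 R 6, but not 2 R 6.
Euclidean: no — 2 R 1 and 2 R 3, but not 1 R 3.
Only reflexive holds.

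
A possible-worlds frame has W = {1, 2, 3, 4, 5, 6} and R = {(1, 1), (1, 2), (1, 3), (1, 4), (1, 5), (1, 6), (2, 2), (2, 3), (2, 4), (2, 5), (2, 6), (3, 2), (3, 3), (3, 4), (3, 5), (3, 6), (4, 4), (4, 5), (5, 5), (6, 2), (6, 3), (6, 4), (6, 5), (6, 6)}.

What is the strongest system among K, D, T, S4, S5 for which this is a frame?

Serial (axiom D): yes — every world has a successor (e.g. 1 R 1).
Reflexive (axiom T): yes — every world is R-related to itself.
Transitive (axiom 4): yes — every two-step R-path is closed by a direct edge.
Euclidean (axiom 5): no — 1 R 4 and 1 R 2, but not 4 R 2.
So F validates K, D, T, S4; S5 would additionally require R to be Euclidean. The strongest is S4.

S4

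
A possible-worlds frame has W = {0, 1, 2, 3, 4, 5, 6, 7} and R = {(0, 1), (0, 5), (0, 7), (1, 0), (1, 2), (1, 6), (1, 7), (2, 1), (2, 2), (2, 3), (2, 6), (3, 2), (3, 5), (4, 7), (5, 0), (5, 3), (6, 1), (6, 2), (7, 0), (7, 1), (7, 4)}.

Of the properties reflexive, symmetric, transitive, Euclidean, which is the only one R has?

symmetric

Reflexive: no — 0 is not related to itself.
Symmetric: yes — every pair in R has its reverse in R.
Transitive: no — 0 R 1 and 1 R 2, but not 0 R 2.
Euclidean: no — 0 R 1 and 0 R 5, but not 1 R 5.
Only symmetric holds.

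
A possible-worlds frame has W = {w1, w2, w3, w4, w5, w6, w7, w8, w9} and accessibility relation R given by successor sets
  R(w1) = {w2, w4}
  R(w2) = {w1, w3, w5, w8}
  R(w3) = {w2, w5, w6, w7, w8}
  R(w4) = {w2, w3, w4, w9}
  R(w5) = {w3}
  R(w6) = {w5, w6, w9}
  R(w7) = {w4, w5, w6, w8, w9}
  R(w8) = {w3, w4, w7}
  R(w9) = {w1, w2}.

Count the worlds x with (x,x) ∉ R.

Enumerating: w1, w2, w3, w5, w7, w8, w9.

7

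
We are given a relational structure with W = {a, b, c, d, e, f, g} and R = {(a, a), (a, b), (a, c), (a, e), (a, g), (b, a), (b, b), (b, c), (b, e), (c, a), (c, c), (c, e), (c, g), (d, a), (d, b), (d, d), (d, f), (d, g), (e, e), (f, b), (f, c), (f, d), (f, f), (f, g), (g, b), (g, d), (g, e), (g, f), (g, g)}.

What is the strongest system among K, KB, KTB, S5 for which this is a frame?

Symmetric (axiom B): no — a R e but not e R a.
Reflexive (axiom T): yes — every world is R-related to itself.
Euclidean (axiom 5): no — a R b and a R g, but not b R g.
So F validates K; KB would additionally require R to be symmetric. The strongest is K.

K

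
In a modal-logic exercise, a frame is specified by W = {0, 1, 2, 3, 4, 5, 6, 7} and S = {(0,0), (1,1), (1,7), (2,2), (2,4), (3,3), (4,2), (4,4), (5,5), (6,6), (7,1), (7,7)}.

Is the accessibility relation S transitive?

Yes

Transitive: yes — every two-step S-path is closed by a direct edge.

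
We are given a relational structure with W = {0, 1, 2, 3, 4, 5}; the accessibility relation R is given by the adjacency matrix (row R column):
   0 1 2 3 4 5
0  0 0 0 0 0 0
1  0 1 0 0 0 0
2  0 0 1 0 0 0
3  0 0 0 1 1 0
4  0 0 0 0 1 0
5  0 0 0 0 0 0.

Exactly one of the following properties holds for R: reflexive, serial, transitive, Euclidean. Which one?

Reflexive: no — 0 is not related to itself.
Serial: no — 0 has no R-successor.
Transitive: yes — every two-step R-path is closed by a direct edge.
Euclidean: no — 3 R 4 and 3 R 3, but not 4 R 3.
Only transitive holds.

transitive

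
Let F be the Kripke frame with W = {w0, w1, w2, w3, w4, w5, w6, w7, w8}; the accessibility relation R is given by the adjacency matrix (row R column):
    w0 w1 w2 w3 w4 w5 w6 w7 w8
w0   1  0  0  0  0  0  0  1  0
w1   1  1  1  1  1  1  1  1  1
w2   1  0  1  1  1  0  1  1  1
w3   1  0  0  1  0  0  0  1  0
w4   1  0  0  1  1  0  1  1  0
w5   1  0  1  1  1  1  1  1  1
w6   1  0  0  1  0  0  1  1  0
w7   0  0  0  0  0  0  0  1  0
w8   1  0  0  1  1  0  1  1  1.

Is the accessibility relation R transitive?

Transitive: yes — every two-step R-path is closed by a direct edge.

Yes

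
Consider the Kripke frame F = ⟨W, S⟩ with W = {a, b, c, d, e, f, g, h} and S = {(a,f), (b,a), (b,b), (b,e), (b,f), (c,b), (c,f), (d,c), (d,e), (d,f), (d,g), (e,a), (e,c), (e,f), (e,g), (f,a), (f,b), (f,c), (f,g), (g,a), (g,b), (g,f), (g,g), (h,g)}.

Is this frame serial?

Yes

Serial: yes — every world has a successor (e.g. a S f).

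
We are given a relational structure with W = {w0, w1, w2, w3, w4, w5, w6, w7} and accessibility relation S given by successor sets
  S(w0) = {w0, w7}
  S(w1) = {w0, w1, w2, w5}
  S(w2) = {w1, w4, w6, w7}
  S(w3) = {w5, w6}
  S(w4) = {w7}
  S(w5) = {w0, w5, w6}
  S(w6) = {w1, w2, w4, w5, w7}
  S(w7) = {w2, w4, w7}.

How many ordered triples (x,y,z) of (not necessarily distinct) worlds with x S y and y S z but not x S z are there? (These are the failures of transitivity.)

Enumerating: (w0,w7,w2), (w0,w7,w4), (w1,w0,w7), (w1,w2,w4), (w1,w2,w6), (w1,w2,w7), (w1,w5,w6), (w2,w1,w0), (w2,w1,w2), (w2,w1,w5), (w2,w6,w2), (w2,w6,w5), … and 19 more.
Total: 31.

31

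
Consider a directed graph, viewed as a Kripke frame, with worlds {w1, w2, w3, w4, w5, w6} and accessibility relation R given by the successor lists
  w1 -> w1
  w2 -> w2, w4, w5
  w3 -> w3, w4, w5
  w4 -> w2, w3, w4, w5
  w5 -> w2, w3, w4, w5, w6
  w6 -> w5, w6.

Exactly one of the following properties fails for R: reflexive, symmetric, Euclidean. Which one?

Reflexive: yes — every world is R-related to itself.
Symmetric: yes — every pair in R has its reverse in R.
Euclidean: no — w4 R w2 and w4 R w3, but not w2 R w3.
Only Euclidean fails.

Euclidean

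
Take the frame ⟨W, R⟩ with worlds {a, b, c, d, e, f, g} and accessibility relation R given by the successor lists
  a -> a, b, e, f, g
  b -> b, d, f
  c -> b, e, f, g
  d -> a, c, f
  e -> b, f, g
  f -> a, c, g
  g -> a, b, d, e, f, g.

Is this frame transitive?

No

Transitive: no — a R b and b R d, but not a R d.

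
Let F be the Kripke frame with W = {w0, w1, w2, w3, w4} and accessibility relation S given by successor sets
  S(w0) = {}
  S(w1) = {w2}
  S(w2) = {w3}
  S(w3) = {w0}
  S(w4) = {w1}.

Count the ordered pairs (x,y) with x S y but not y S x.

4

Enumerating: (w1,w2), (w2,w3), (w3,w0), (w4,w1).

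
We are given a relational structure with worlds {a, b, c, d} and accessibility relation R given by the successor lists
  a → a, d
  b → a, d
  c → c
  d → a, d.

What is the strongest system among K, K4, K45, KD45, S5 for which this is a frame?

KD45

Transitive (axiom 4): yes — every two-step R-path is closed by a direct edge.
Euclidean (axiom 5): yes — any two successors of a common world are R-related.
Serial (axiom D): yes — every world has a successor (e.g. a R a).
Reflexive (axiom T): no — b is not related to itself.
So F validates K, K4, K45, KD45; S5 would additionally require R to be reflexive. The strongest is KD45.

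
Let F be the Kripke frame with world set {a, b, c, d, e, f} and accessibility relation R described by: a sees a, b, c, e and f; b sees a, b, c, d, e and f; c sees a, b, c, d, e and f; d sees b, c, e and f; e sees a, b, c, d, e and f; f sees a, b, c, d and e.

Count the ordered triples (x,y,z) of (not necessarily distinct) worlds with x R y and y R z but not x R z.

Enumerating: (a,b,d), (a,c,d), (a,e,d), (a,f,d), (d,b,a), (d,b,d), (d,c,a), (d,c,d), (d,e,a), (d,e,d), (d,f,a), (d,f,d), (f,a,f), (f,b,f), (f,c,f), (f,d,f), (f,e,f).

17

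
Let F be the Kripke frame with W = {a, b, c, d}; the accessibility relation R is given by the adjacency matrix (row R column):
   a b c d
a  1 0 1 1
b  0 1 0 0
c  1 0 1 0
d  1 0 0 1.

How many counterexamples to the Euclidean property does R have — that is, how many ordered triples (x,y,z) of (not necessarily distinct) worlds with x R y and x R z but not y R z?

Enumerating: (a,c,d), (a,d,c).

2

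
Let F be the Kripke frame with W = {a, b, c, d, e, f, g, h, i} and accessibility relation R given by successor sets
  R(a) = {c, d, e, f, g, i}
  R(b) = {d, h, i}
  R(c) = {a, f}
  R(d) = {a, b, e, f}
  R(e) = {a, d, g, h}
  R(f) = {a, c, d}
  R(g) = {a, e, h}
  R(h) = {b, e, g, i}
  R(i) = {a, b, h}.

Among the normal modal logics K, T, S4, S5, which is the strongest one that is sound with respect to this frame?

K

Reflexive (axiom T): no — a is not related to itself.
Transitive (axiom 4): no — a R d and d R b, but not a R b.
Euclidean (axiom 5): no — a R c and a R d, but not c R d.
So F validates K; T would additionally require R to be reflexive. The strongest is K.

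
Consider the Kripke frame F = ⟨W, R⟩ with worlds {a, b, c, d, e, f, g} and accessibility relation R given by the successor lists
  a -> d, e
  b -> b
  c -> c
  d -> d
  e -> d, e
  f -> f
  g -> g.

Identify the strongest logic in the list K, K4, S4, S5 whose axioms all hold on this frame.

Transitive (axiom 4): yes — every two-step R-path is closed by a direct edge.
Reflexive (axiom T): no — a is not related to itself.
Euclidean (axiom 5): no — a R d and a R e, but not d R e.
So F validates K, K4; S4 would additionally require R to be reflexive. The strongest is K4.

K4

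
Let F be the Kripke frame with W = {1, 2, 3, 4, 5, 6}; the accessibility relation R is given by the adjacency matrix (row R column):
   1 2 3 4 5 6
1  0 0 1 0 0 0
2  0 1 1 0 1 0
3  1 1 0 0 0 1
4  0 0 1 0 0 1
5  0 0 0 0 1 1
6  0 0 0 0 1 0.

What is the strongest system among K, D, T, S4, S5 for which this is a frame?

Serial (axiom D): yes — every world has a successor (e.g. 1 R 3).
Reflexive (axiom T): no — 1 is not related to itself.
Transitive (axiom 4): no — 1 R 3 and 3 R 2, but not 1 R 2.
Euclidean (axiom 5): no — 2 R 3 and 2 R 5, but not 3 R 5.
So F validates K, D; T would additionally require R to be reflexive. The strongest is D.

D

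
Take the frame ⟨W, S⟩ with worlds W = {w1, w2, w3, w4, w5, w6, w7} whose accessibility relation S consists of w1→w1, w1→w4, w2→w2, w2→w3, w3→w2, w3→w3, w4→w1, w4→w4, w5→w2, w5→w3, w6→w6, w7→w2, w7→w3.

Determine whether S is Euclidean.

Yes

Euclidean: yes — any two successors of a common world are S-related.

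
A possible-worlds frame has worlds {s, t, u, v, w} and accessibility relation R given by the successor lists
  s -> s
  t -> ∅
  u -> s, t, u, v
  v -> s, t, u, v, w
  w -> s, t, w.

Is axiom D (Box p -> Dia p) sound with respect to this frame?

Axiom D corresponds to the accessibility relation being serial.
Serial: no — t has no R-successor.

No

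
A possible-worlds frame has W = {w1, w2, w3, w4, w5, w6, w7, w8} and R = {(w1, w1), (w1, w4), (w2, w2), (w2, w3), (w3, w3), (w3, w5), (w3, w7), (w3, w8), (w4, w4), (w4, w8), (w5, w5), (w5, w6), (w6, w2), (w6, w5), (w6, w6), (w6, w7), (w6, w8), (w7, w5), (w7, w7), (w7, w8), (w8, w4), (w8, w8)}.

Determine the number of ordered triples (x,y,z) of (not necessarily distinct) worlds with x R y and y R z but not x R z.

Enumerating: (w1,w4,w8), (w2,w3,w5), (w2,w3,w7), (w2,w3,w8), (w3,w5,w6), (w3,w8,w4), (w5,w6,w2), (w5,w6,w7), (w5,w6,w8), (w6,w2,w3), (w6,w8,w4), (w7,w5,w6), (w7,w8,w4).

13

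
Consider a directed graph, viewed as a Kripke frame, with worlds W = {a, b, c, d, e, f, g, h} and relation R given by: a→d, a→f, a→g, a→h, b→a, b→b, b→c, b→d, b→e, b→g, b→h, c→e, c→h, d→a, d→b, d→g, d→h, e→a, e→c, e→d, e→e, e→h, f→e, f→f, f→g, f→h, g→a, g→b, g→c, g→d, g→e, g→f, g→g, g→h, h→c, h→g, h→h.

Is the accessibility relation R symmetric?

No

Symmetric: no — a R f but not f R a.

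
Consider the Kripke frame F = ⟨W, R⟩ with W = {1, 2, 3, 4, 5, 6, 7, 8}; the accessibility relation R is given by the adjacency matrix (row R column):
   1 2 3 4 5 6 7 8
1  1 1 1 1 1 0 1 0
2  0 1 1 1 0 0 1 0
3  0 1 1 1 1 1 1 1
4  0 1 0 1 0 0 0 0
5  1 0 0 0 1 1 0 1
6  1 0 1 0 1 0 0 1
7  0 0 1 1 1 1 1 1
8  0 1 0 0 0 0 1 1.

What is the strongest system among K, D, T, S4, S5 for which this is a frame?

D

Serial (axiom D): yes — every world has a successor (e.g. 1 R 1).
Reflexive (axiom T): no — 6 is not related to itself.
Transitive (axiom 4): no — 1 R 3 and 3 R 6, but not 1 R 6.
Euclidean (axiom 5): no — 1 R 2 and 1 R 5, but not 2 R 5.
So F validates K, D; T would additionally require R to be reflexive. The strongest is D.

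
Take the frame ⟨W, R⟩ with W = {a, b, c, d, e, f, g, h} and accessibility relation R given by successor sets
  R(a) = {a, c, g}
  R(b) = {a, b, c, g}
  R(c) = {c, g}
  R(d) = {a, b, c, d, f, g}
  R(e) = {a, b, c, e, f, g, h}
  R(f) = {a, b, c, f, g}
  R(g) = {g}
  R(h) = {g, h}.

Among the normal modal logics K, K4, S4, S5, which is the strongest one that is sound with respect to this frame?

Transitive (axiom 4): yes — every two-step R-path is closed by a direct edge.
Reflexive (axiom T): yes — every world is R-related to itself.
Euclidean (axiom 5): no — a R g and a R c, but not g R c.
So F validates K, K4, S4; S5 would additionally require R to be Euclidean. The strongest is S4.

S4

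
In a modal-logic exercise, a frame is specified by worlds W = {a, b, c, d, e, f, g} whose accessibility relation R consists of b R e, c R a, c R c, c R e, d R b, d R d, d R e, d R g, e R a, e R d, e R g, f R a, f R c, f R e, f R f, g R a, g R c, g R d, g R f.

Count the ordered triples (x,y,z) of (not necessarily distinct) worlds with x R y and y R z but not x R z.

Enumerating: (b,e,a), (b,e,d), (b,e,g), (c,e,d), (c,e,g), (d,e,a), (d,g,a), (d,g,c), (d,g,f), (e,d,b), (e,d,e), (e,g,c), … and 8 more.
Total: 20.

20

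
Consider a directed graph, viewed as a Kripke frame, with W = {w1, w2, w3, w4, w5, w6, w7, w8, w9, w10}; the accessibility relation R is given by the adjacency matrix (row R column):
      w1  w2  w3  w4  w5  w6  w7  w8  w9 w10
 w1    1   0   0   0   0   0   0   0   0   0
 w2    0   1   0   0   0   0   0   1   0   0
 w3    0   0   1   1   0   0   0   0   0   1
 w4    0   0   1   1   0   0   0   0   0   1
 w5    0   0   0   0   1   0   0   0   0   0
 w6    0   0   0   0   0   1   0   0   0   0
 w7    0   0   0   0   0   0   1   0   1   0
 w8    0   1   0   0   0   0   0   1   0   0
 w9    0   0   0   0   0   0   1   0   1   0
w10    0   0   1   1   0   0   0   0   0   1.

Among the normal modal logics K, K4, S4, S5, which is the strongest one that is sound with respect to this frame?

S5

Transitive (axiom 4): yes — every two-step R-path is closed by a direct edge.
Reflexive (axiom T): yes — every world is R-related to itself.
Euclidean (axiom 5): yes — any two successors of a common world are R-related.
So F validates K, K4, S4, S5. The strongest is S5.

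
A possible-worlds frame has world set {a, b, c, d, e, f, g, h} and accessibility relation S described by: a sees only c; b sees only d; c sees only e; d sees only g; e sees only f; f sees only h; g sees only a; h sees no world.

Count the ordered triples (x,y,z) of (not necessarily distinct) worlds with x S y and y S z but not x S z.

6

Enumerating: (a,c,e), (b,d,g), (c,e,f), (d,g,a), (e,f,h), (g,a,c).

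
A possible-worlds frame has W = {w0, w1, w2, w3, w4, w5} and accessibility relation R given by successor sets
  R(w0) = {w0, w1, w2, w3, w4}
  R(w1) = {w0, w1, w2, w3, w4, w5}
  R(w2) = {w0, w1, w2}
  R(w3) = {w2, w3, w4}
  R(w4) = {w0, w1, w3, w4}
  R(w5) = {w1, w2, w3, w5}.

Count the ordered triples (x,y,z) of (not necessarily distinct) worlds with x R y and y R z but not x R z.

Enumerating: (w0,w1,w5), (w2,w0,w3), (w2,w0,w4), (w2,w1,w3), (w2,w1,w4), (w2,w1,w5), (w3,w2,w0), (w3,w2,w1), (w3,w4,w0), (w3,w4,w1), (w4,w0,w2), (w4,w1,w2), (w4,w1,w5), (w4,w3,w2), (w5,w1,w0), (w5,w1,w4), (w5,w2,w0), (w5,w3,w4).

18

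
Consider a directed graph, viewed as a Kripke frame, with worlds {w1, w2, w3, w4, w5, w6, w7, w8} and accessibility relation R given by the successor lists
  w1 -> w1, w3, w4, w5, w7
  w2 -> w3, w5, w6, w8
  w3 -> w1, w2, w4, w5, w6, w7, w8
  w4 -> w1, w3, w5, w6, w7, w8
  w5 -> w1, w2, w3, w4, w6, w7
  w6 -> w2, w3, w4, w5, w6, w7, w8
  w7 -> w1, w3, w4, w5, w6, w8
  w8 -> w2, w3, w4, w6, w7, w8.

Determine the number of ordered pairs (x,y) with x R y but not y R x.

R is symmetric; there are no such tuples.

0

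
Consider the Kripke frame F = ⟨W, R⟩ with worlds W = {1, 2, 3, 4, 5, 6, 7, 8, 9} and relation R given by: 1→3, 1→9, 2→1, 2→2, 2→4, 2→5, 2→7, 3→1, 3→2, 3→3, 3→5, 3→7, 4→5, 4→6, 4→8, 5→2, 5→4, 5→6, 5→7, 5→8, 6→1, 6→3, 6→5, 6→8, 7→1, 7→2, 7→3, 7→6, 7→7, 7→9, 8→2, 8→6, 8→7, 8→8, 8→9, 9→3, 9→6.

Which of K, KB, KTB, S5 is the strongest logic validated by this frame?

K

Symmetric (axiom B): no — 1 R 9 but not 9 R 1.
Reflexive (axiom T): no — 1 is not related to itself.
Euclidean (axiom 5): no — 1 R 3 and 1 R 9, but not 3 R 9.
So F validates K; KB would additionally require R to be symmetric. The strongest is K.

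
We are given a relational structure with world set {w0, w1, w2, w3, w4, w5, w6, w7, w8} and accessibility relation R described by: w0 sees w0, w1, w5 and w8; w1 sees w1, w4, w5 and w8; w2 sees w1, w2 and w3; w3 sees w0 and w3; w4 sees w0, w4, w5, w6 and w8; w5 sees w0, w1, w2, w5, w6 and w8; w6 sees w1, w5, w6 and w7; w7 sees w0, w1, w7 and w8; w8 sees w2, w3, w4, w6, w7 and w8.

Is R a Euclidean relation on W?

Euclidean: no — w0 R w8 and w0 R w1, but not w8 R w1.

No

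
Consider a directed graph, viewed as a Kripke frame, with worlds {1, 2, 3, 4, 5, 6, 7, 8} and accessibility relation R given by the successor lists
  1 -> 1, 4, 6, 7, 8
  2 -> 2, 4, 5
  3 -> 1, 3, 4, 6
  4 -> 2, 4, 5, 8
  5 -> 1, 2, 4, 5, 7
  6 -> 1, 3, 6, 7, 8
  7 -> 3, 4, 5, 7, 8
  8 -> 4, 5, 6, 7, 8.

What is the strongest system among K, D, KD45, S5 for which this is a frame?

Serial (axiom D): yes — every world has a successor (e.g. 1 R 1).
Euclidean (axiom 5): no — 1 R 4 and 1 R 6, but not 4 R 6.
Transitive (axiom 4): no — 1 R 4 and 4 R 2, but not 1 R 2.
Reflexive (axiom T): yes — every world is R-related to itself.
So F validates K, D; KD45 would additionally require R to be Euclidean and transitive. The strongest is D.

D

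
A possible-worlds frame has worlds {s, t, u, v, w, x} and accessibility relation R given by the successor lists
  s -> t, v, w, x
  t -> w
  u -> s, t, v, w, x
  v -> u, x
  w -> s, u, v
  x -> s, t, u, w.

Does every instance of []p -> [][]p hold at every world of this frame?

No

Axiom 4 corresponds to the accessibility relation being transitive.
Transitive: no — s R v and v R u, but not s R u.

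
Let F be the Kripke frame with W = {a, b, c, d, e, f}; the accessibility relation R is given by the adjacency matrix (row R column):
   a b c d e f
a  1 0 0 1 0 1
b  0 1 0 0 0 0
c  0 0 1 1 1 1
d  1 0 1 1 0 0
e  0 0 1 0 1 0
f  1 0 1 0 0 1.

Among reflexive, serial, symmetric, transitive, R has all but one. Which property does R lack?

transitive

Reflexive: yes — every world is R-related to itself.
Serial: yes — every world has a successor (e.g. a R a).
Symmetric: yes — every pair in R has its reverse in R.
Transitive: no — a R d and d R c, but not a R c.
Only transitive fails.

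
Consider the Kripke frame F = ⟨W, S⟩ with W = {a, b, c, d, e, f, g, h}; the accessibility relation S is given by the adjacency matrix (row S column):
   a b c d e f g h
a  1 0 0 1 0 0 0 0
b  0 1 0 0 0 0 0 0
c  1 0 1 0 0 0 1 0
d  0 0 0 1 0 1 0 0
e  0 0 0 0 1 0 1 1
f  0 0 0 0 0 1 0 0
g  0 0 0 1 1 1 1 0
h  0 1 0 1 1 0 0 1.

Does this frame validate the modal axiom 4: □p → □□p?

The schema 4 characterises exactly the transitive frames.
Transitive: no — a S d and d S f, but not a S f.

No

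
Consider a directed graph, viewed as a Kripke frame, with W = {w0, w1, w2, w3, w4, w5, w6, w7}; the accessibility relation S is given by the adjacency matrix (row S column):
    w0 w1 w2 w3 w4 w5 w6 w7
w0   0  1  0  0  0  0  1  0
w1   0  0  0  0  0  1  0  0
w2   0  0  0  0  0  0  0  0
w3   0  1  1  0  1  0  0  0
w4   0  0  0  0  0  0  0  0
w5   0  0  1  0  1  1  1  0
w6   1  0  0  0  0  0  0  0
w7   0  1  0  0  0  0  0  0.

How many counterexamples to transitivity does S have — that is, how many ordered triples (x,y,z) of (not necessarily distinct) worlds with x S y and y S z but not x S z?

10

Enumerating: (w0,w1,w5), (w0,w6,w0), (w1,w5,w2), (w1,w5,w4), (w1,w5,w6), (w3,w1,w5), (w5,w6,w0), (w6,w0,w1), (w6,w0,w6), (w7,w1,w5).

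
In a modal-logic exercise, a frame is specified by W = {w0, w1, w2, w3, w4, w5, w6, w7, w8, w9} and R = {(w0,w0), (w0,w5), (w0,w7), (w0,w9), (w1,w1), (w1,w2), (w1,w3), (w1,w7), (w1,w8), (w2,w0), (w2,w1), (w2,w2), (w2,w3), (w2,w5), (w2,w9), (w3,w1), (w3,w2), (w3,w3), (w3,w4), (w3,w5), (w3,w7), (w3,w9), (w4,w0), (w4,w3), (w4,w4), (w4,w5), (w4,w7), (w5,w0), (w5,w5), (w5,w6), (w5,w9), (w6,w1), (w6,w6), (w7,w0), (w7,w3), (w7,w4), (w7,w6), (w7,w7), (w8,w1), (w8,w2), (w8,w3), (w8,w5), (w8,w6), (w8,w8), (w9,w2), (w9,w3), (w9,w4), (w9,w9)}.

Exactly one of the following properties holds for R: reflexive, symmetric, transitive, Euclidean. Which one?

Reflexive: yes — every world is R-related to itself.
Symmetric: no — w0 R w9 but not w9 R w0.
Transitive: no — w0 R w5 and w5 R w6, but not w0 R w6.
Euclidean: no — w0 R w5 and w0 R w7, but not w5 R w7.
Only reflexive holds.

reflexive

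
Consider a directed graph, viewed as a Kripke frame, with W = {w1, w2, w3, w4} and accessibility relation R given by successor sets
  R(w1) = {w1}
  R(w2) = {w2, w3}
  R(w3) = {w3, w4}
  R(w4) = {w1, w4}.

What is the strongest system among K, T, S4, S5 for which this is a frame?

T

Reflexive (axiom T): yes — every world is R-related to itself.
Transitive (axiom 4): no — w2 R w3 and w3 R w4, but not w2 R w4.
Euclidean (axiom 5): no — w2 R w3 and w2 R w2, but not w3 R w2.
So F validates K, T; S4 would additionally require R to be transitive. The strongest is T.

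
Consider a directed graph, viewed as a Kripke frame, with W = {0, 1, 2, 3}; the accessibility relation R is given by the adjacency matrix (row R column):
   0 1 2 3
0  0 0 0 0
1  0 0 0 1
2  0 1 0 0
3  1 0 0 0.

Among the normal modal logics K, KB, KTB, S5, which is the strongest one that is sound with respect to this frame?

Symmetric (axiom B): no — 1 R 3 but not 3 R 1.
Reflexive (axiom T): no — 0 is not related to itself.
Euclidean (axiom 5): no — 1 R 3 and 1 R 3, but not 3 R 3.
So F validates K; KB would additionally require R to be symmetric. The strongest is K.

K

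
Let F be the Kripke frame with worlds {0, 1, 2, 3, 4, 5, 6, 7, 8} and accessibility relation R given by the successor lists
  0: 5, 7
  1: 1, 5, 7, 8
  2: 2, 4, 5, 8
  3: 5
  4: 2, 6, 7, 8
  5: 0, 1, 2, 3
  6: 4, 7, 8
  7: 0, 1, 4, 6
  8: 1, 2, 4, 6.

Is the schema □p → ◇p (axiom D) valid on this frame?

Yes

The schema D characterises exactly the serial frames.
Serial: yes — every world has a successor (e.g. 0 R 5).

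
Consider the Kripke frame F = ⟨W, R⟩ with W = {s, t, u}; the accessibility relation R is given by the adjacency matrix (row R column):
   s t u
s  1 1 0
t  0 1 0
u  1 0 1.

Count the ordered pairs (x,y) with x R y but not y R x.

2

Enumerating: (s,t), (u,s).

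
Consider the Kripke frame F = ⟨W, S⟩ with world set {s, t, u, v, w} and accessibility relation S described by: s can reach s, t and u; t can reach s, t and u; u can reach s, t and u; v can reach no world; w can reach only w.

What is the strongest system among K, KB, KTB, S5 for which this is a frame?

Symmetric (axiom B): yes — every pair in S has its reverse in S.
Reflexive (axiom T): no — v is not related to itself.
Euclidean (axiom 5): yes — any two successors of a common world are S-related.
So F validates K, KB; KTB would additionally require S to be reflexive. The strongest is KB.

KB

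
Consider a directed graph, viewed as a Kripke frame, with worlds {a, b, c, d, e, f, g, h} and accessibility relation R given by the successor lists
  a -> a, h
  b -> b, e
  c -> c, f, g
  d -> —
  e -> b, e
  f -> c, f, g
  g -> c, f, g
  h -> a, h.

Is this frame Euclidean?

Yes

Euclidean: yes — any two successors of a common world are R-related.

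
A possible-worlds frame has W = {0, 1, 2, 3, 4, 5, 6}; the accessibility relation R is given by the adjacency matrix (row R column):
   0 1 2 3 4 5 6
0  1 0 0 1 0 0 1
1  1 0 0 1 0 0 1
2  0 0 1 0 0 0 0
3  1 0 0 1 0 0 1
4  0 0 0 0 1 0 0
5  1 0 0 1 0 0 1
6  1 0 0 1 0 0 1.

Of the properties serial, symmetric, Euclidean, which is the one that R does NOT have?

symmetric

Serial: yes — every world has a successor (e.g. 0 R 0).
Symmetric: no — 1 R 0 but not 0 R 1.
Euclidean: yes — any two successors of a common world are R-related.
Only symmetric fails.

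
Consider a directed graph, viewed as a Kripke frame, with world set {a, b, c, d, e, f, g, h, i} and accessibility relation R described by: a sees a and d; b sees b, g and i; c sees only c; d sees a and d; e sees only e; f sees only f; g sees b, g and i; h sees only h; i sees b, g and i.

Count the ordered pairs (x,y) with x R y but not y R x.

R is symmetric; there are no such tuples.

0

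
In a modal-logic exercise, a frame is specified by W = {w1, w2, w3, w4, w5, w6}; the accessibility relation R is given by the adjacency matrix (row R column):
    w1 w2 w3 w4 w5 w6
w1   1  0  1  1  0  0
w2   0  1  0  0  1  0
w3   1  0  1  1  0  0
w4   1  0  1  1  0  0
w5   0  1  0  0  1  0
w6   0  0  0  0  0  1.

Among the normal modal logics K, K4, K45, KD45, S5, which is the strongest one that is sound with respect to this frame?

Transitive (axiom 4): yes — every two-step R-path is closed by a direct edge.
Euclidean (axiom 5): yes — any two successors of a common world are R-related.
Serial (axiom D): yes — every world has a successor (e.g. w1 R w1).
Reflexive (axiom T): yes — every world is R-related to itself.
So F validates K, K4, K45, KD45, S5. The strongest is S5.

S5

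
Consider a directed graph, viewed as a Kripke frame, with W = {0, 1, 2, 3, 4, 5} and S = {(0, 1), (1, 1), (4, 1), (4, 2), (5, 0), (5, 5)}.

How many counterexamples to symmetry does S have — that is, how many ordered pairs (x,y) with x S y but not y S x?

4

Enumerating: (0,1), (4,1), (4,2), (5,0).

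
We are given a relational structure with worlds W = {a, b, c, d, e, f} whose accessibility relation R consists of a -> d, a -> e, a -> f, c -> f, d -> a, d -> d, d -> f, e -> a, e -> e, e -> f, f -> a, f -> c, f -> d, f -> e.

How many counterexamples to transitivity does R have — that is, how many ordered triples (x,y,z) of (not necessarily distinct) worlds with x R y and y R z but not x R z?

Enumerating: (a,d,a), (a,e,a), (a,f,a), (a,f,c), (c,f,a), (c,f,c), (c,f,d), (c,f,e), (d,a,e), (d,f,c), (d,f,e), (e,a,d), (e,f,c), (e,f,d), (f,a,f), (f,c,f), (f,d,f), (f,e,f).

18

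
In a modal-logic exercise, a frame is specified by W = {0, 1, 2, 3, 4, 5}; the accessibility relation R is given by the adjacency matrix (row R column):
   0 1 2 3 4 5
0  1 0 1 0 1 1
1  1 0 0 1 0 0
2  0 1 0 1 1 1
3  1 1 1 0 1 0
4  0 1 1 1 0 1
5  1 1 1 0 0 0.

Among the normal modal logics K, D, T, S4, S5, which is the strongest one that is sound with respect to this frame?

Serial (axiom D): yes — every world has a successor (e.g. 0 R 0).
Reflexive (axiom T): no — 1 is not related to itself.
Transitive (axiom 4): no — 0 R 2 and 2 R 1, but not 0 R 1.
Euclidean (axiom 5): no — 0 R 5 and 0 R 4, but not 5 R 4.
So F validates K, D; T would additionally require R to be reflexive. The strongest is D.

D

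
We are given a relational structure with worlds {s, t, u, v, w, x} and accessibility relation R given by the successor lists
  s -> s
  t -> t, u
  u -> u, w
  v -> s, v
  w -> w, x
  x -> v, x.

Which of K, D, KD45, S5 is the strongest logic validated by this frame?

Serial (axiom D): yes — every world has a successor (e.g. s R s).
Euclidean (axiom 5): no — t R u and t R t, but not u R t.
Transitive (axiom 4): no — t R u and u R w, but not t R w.
Reflexive (axiom T): yes — every world is R-related to itself.
So F validates K, D; KD45 would additionally require R to be Euclidean and transitive. The strongest is D.

D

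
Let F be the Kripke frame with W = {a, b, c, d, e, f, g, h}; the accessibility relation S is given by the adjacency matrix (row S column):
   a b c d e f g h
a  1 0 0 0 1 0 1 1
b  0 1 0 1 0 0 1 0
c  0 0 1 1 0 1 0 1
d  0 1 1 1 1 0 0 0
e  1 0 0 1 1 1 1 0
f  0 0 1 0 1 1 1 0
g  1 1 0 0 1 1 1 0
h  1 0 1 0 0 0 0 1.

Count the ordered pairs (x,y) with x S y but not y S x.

0

S is symmetric; there are no such tuples.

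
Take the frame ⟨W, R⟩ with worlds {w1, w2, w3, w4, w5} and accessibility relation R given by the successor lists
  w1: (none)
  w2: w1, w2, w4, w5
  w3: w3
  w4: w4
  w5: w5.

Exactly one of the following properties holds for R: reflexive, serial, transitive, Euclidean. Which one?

Reflexive: no — w1 is not related to itself.
Serial: no — w1 has no R-successor.
Transitive: yes — every two-step R-path is closed by a direct edge.
Euclidean: no — w2 R w1 and w2 R w4, but not w1 R w4.
Only transitive holds.

transitive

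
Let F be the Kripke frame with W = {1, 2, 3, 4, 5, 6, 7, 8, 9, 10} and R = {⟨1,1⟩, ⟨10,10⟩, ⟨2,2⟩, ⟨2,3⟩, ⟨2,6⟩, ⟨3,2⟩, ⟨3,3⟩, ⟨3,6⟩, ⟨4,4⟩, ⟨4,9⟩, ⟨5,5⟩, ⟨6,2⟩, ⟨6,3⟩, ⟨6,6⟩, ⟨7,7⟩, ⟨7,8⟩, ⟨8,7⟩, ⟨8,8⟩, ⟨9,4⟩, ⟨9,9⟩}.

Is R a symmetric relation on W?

Symmetric: yes — every pair in R has its reverse in R.

Yes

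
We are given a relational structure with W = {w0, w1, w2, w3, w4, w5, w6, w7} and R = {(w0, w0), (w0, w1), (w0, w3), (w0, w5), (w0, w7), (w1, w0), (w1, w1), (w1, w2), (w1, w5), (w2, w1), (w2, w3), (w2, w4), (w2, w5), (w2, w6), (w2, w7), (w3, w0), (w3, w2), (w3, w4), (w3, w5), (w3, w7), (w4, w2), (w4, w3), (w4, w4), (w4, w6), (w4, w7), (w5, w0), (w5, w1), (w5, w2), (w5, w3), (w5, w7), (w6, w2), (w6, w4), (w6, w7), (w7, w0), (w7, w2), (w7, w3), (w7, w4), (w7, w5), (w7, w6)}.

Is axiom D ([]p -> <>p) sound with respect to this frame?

Yes

The schema D characterises exactly the serial frames.
Serial: yes — every world has a successor (e.g. w0 R w0).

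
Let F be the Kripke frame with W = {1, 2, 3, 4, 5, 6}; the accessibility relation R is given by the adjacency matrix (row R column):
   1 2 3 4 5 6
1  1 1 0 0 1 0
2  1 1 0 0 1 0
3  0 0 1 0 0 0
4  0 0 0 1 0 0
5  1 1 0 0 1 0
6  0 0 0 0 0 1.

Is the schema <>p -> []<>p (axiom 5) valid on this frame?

Yes

Axiom 5 corresponds to the accessibility relation being Euclidean.
Euclidean: yes — any two successors of a common world are R-related.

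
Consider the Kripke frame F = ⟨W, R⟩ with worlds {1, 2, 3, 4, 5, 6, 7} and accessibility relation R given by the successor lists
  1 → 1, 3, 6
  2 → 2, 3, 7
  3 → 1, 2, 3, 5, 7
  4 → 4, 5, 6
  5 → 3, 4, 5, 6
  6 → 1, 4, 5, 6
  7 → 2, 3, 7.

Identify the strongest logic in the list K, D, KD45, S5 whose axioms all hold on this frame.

Serial (axiom D): yes — every world has a successor (e.g. 1 R 1).
Euclidean (axiom 5): no — 1 R 3 and 1 R 6, but not 3 R 6.
Transitive (axiom 4): no — 1 R 3 and 3 R 2, but not 1 R 2.
Reflexive (axiom T): yes — every world is R-related to itself.
So F validates K, D; KD45 would additionally require R to be Euclidean and transitive. The strongest is D.

D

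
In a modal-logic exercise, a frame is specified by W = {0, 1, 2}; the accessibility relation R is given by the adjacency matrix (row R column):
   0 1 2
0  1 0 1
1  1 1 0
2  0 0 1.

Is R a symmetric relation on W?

Symmetric: no — 0 R 2 but not 2 R 0.

No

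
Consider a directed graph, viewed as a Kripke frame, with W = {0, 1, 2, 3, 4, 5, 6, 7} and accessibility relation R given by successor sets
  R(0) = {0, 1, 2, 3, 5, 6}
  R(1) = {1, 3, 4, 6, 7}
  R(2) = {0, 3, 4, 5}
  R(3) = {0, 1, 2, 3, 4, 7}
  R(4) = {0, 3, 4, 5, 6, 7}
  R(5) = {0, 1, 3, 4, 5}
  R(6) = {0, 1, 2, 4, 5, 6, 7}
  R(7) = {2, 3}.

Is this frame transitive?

No

Transitive: no — 0 R 1 and 1 R 4, but not 0 R 4.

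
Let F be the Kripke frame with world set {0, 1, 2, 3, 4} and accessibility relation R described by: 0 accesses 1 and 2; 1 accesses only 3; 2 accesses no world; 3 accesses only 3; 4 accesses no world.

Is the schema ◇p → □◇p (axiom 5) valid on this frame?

No

The schema 5 characterises exactly the Euclidean frames.
Euclidean: no — 0 R 1 and 0 R 2, but not 1 R 2.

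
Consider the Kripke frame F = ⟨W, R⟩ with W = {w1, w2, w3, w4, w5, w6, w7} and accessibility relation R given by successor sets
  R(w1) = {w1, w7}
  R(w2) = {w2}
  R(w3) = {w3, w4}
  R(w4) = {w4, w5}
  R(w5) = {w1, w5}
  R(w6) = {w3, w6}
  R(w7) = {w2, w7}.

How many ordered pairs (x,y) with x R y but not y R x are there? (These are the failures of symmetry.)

Enumerating: (w1,w7), (w3,w4), (w4,w5), (w5,w1), (w6,w3), (w7,w2).

6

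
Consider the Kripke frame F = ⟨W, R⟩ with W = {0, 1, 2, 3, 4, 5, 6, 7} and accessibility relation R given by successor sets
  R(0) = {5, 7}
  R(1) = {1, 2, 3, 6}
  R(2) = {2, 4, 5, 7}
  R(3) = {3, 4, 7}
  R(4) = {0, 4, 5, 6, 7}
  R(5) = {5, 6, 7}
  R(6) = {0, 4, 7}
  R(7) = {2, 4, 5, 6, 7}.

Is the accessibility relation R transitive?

Transitive: no — 0 R 5 and 5 R 6, but not 0 R 6.

No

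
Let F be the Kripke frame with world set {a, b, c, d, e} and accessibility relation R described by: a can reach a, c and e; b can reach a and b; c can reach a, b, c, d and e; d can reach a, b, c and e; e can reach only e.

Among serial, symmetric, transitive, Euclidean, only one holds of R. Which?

serial

Serial: yes — every world has a successor (e.g. a R a).
Symmetric: no — a R e but not e R a.
Transitive: no — a R c and c R b, but not a R b.
Euclidean: no — a R e and a R c, but not e R c.
Only serial holds.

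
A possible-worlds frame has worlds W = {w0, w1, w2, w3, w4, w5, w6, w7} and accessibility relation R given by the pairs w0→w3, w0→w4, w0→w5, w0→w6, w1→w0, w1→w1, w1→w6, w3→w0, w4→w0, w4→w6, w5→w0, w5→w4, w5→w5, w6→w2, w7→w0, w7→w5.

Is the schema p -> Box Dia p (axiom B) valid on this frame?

No

Axiom B corresponds to the accessibility relation being symmetric.
Symmetric: no — w0 R w6 but not w6 R w0.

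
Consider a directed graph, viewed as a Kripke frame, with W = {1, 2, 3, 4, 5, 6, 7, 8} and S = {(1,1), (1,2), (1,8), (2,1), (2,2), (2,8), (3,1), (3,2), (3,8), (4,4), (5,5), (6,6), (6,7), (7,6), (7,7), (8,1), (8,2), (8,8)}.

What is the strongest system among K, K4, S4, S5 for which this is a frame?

Transitive (axiom 4): yes — every two-step S-path is closed by a direct edge.
Reflexive (axiom T): no — 3 is not related to itself.
Euclidean (axiom 5): yes — any two successors of a common world are S-related.
So F validates K, K4; S4 would additionally require S to be reflexive. The strongest is K4.

K4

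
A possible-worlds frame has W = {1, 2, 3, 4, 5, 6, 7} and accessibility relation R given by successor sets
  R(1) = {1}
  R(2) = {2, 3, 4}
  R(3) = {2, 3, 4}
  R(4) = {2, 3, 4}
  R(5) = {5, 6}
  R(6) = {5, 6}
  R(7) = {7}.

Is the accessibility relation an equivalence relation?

Reflexive: yes — every world is R-related to itself.
Symmetric: yes — every pair in R has its reverse in R.
Transitive: yes — every two-step R-path is closed by a direct edge.
So R is an equivalence relation.

Yes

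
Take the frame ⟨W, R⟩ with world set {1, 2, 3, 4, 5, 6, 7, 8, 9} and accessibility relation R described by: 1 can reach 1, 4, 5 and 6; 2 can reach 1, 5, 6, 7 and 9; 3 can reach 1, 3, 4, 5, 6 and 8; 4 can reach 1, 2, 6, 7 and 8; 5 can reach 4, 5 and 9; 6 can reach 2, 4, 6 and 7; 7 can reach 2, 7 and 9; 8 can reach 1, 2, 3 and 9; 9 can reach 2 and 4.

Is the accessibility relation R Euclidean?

No

Euclidean: no — 1 R 4 and 1 R 5, but not 4 R 5.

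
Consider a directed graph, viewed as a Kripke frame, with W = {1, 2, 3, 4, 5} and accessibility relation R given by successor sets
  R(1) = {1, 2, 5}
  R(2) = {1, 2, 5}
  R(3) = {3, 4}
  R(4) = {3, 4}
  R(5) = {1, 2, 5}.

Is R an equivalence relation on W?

Yes

Reflexive: yes — every world is R-related to itself.
Symmetric: yes — every pair in R has its reverse in R.
Transitive: yes — every two-step R-path is closed by a direct edge.
So R is an equivalence relation.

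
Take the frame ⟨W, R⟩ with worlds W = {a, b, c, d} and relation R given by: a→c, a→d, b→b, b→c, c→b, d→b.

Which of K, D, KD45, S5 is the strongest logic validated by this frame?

Serial (axiom D): yes — every world has a successor (e.g. a R c).
Euclidean (axiom 5): no — a R c and a R d, but not c R d.
Transitive (axiom 4): no — a R c and c R b, but not a R b.
Reflexive (axiom T): no — a is not related to itself.
So F validates K, D; KD45 would additionally require R to be Euclidean and transitive. The strongest is D.

D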